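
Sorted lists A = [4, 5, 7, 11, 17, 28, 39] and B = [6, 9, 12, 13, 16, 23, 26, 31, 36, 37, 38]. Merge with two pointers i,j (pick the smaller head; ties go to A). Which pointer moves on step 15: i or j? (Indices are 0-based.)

i=0 j=0: A[i]=4<=B[j]=6 take 4, i++
i=1 j=0: A[i]=5<=B[j]=6 take 5, i++
i=2 j=0: A[i]=7>B[j]=6 take 6, j++
i=2 j=1: A[i]=7<=B[j]=9 take 7, i++
i=3 j=1: A[i]=11>B[j]=9 take 9, j++
i=3 j=2: A[i]=11<=B[j]=12 take 11, i++
i=4 j=2: A[i]=17>B[j]=12 take 12, j++
i=4 j=3: A[i]=17>B[j]=13 take 13, j++
i=4 j=4: A[i]=17>B[j]=16 take 16, j++
i=4 j=5: A[i]=17<=B[j]=23 take 17, i++
i=5 j=5: A[i]=28>B[j]=23 take 23, j++
i=5 j=6: A[i]=28>B[j]=26 take 26, j++
i=5 j=7: A[i]=28<=B[j]=31 take 28, i++
i=6 j=7: A[i]=39>B[j]=31 take 31, j++
i=6 j=8: A[i]=39>B[j]=36 take 36, j++

j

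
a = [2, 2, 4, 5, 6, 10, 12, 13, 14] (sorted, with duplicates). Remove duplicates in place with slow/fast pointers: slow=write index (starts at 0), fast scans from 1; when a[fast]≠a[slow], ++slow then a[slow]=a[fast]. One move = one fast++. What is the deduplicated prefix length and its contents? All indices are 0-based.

length 8; prefix = [2, 4, 5, 6, 10, 12, 13, 14]

(s=0,f=1) a[fast]=2=a[slow] dup → fast++
(s=0,f=2) a[fast]=4≠a[slow]=2 write a[1]=4 → slow++,fast++
(s=1,f=3) a[fast]=5≠a[slow]=4 write a[2]=5 → slow++,fast++
(s=2,f=4) a[fast]=6≠a[slow]=5 write a[3]=6 → slow++,fast++
(s=3,f=5) a[fast]=10≠a[slow]=6 write a[4]=10 → slow++,fast++
(s=4,f=6) a[fast]=12≠a[slow]=10 write a[5]=12 → slow++,fast++
(s=5,f=7) a[fast]=13≠a[slow]=12 write a[6]=13 → slow++,fast++
(s=6,f=8) a[fast]=14≠a[slow]=13 write a[7]=14 → slow++,fast++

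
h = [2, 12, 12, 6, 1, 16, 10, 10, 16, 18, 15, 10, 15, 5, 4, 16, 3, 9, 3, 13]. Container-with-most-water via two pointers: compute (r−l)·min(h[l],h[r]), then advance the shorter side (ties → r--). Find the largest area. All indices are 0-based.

l=0 r=19: min(2,13)*19=38 best=38 *, l++
l=1 r=19: min(12,13)*18=216 best=216 *, l++
l=2 r=19: min(12,13)*17=204 best=216, l++
l=3 r=19: min(6,13)*16=96 best=216, l++
l=4 r=19: min(1,13)*15=15 best=216, l++
l=5 r=19: min(16,13)*14=182 best=216, r--
l=5 r=18: min(16,3)*13=39 best=216, r--
l=5 r=17: min(16,9)*12=108 best=216, r--
l=5 r=16: min(16,3)*11=33 best=216, r--
l=5 r=15: min(16,16)*10=160 best=216, r--
l=5 r=14: min(16,4)*9=36 best=216, r--
l=5 r=13: min(16,5)*8=40 best=216, r--
l=5 r=12: min(16,15)*7=105 best=216, r--
l=5 r=11: min(16,10)*6=60 best=216, r--
l=5 r=10: min(16,15)*5=75 best=216, r--
l=5 r=9: min(16,18)*4=64 best=216, l++
l=6 r=9: min(10,18)*3=30 best=216, l++
l=7 r=9: min(10,18)*2=20 best=216, l++
l=8 r=9: min(16,18)*1=16 best=216, l++

max area = 216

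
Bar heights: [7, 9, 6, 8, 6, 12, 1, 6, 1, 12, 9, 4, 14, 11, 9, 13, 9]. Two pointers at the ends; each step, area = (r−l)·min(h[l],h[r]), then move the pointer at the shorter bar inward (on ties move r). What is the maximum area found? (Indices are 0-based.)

l=0 r=16: min(7,9)*16=112 best=112 *, l++
l=1 r=16: min(9,9)*15=135 best=135 *, r--
l=1 r=15: min(9,13)*14=126 best=135, l++
l=2 r=15: min(6,13)*13=78 best=135, l++
l=3 r=15: min(8,13)*12=96 best=135, l++
l=4 r=15: min(6,13)*11=66 best=135, l++
l=5 r=15: min(12,13)*10=120 best=135, l++
l=6 r=15: min(1,13)*9=9 best=135, l++
l=7 r=15: min(6,13)*8=48 best=135, l++
l=8 r=15: min(1,13)*7=7 best=135, l++
l=9 r=15: min(12,13)*6=72 best=135, l++
l=10 r=15: min(9,13)*5=45 best=135, l++
l=11 r=15: min(4,13)*4=16 best=135, l++
l=12 r=15: min(14,13)*3=39 best=135, r--
l=12 r=14: min(14,9)*2=18 best=135, r--
l=12 r=13: min(14,11)*1=11 best=135, r--

max area = 135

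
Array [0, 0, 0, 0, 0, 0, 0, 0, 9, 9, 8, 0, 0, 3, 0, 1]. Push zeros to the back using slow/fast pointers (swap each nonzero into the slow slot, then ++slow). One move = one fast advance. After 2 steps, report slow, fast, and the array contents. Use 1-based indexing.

slow=1, fast=3, a=[0, 0, 0, 0, 0, 0, 0, 0, 9, 9, 8, 0, 0, 3, 0, 1]

(s=1,f=1) a[fast]=0 → fast++
(s=1,f=2) a[fast]=0 → fast++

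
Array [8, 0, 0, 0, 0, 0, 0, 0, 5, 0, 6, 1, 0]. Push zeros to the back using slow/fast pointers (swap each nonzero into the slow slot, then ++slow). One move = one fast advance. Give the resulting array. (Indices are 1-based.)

slow=1 fast=1: a[fast]=8≠0 swap→a[1]=8, slow++,fast++
slow=2 fast=2: a[fast]=0, fast++
slow=2 fast=3: a[fast]=0, fast++
slow=2 fast=4: a[fast]=0, fast++
slow=2 fast=5: a[fast]=0, fast++
slow=2 fast=6: a[fast]=0, fast++
slow=2 fast=7: a[fast]=0, fast++
slow=2 fast=8: a[fast]=0, fast++
slow=2 fast=9: a[fast]=5≠0 swap→a[2]=5, slow++,fast++
slow=3 fast=10: a[fast]=0, fast++
slow=3 fast=11: a[fast]=6≠0 swap→a[3]=6, slow++,fast++
slow=4 fast=12: a[fast]=1≠0 swap→a[4]=1, slow++,fast++
slow=5 fast=13: a[fast]=0, fast++

[8, 5, 6, 1, 0, 0, 0, 0, 0, 0, 0, 0, 0]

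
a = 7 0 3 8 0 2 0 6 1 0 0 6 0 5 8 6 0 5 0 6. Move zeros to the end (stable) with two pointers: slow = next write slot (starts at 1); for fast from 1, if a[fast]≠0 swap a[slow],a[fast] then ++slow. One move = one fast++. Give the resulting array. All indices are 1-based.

[7, 3, 8, 2, 6, 1, 6, 5, 8, 6, 5, 6, 0, 0, 0, 0, 0, 0, 0, 0]

(s=1,f=1) a[fast]=7≠0 swap→a[1]=7 → slow++,fast++
(s=2,f=2) a[fast]=0 → fast++
(s=2,f=3) a[fast]=3≠0 swap→a[2]=3 → slow++,fast++
(s=3,f=4) a[fast]=8≠0 swap→a[3]=8 → slow++,fast++
(s=4,f=5) a[fast]=0 → fast++
(s=4,f=6) a[fast]=2≠0 swap→a[4]=2 → slow++,fast++
(s=5,f=7) a[fast]=0 → fast++
(s=5,f=8) a[fast]=6≠0 swap→a[5]=6 → slow++,fast++
(s=6,f=9) a[fast]=1≠0 swap→a[6]=1 → slow++,fast++
(s=7,f=10) a[fast]=0 → fast++
(s=7,f=11) a[fast]=0 → fast++
(s=7,f=12) a[fast]=6≠0 swap→a[7]=6 → slow++,fast++
(s=8,f=13) a[fast]=0 → fast++
(s=8,f=14) a[fast]=5≠0 swap→a[8]=5 → slow++,fast++
(s=9,f=15) a[fast]=8≠0 swap→a[9]=8 → slow++,fast++
(s=10,f=16) a[fast]=6≠0 swap→a[10]=6 → slow++,fast++
(s=11,f=17) a[fast]=0 → fast++
(s=11,f=18) a[fast]=5≠0 swap→a[11]=5 → slow++,fast++
(s=12,f=19) a[fast]=0 → fast++
(s=12,f=20) a[fast]=6≠0 swap→a[12]=6 → slow++,fast++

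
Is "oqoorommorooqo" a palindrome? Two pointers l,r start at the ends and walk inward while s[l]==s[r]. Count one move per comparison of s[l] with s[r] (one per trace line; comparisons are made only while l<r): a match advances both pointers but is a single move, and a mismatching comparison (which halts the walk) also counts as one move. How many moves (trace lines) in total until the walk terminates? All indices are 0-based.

7 moves

l=0 r=13: 'o'=='o', l++,r--
l=1 r=12: 'q'=='q', l++,r--
l=2 r=11: 'o'=='o', l++,r--
l=3 r=10: 'o'=='o', l++,r--
l=4 r=9: 'r'=='r', l++,r--
l=5 r=8: 'o'=='o', l++,r--
l=6 r=7: 'm'=='m', l++,r--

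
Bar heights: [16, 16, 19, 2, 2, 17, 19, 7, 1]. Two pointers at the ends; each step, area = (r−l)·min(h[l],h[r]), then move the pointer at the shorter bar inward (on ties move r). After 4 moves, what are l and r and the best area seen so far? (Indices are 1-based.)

[1,9] min(16,1)*8=8 best=8 * → r--
[1,8] min(16,7)*7=49 best=49 * → r--
[1,7] min(16,19)*6=96 best=96 * → l++
[2,7] min(16,19)*5=80 best=96 → l++

l=3, r=7, best area=96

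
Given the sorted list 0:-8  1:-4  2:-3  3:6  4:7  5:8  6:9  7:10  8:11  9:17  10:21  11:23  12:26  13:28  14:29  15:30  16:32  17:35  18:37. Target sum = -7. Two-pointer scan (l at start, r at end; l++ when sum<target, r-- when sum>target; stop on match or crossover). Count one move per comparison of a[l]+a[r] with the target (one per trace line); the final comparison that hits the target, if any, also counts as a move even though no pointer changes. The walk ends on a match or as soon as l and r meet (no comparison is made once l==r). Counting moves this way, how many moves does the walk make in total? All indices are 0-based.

18 moves

[0,18] -8+37=29 >-7 → r--
[0,17] -8+35=27 >-7 → r--
[0,16] -8+32=24 >-7 → r--
[0,15] -8+30=22 >-7 → r--
[0,14] -8+29=21 >-7 → r--
[0,13] -8+28=20 >-7 → r--
[0,12] -8+26=18 >-7 → r--
[0,11] -8+23=15 >-7 → r--
[0,10] -8+21=13 >-7 → r--
[0,9] -8+17=9 >-7 → r--
[0,8] -8+11=3 >-7 → r--
[0,7] -8+10=2 >-7 → r--
[0,6] -8+9=1 >-7 → r--
[0,5] -8+8=0 >-7 → r--
[0,4] -8+7=-1 >-7 → r--
[0,3] -8+6=-2 >-7 → r--
[0,2] -8+-3=-11 <-7 → l++
[1,2] -4+-3=-7 → found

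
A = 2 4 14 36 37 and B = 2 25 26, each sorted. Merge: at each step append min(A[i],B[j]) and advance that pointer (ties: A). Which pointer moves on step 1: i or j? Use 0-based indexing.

[i=0,j=0] A[i]=2<=B[j]=2 take 2 → i++

i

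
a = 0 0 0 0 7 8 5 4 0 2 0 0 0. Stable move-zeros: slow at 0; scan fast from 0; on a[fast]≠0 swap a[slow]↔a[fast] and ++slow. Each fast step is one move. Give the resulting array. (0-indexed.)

slow=0 fast=0: a[fast]=0, fast++
slow=0 fast=1: a[fast]=0, fast++
slow=0 fast=2: a[fast]=0, fast++
slow=0 fast=3: a[fast]=0, fast++
slow=0 fast=4: a[fast]=7≠0 swap→a[0]=7, slow++,fast++
slow=1 fast=5: a[fast]=8≠0 swap→a[1]=8, slow++,fast++
slow=2 fast=6: a[fast]=5≠0 swap→a[2]=5, slow++,fast++
slow=3 fast=7: a[fast]=4≠0 swap→a[3]=4, slow++,fast++
slow=4 fast=8: a[fast]=0, fast++
slow=4 fast=9: a[fast]=2≠0 swap→a[4]=2, slow++,fast++
slow=5 fast=10: a[fast]=0, fast++
slow=5 fast=11: a[fast]=0, fast++
slow=5 fast=12: a[fast]=0, fast++

[7, 8, 5, 4, 2, 0, 0, 0, 0, 0, 0, 0, 0]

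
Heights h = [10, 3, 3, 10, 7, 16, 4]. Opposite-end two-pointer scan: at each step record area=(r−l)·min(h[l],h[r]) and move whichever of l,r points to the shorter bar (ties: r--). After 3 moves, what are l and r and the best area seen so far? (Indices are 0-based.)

l=0 r=6: min(10,4)*6=24 best=24 *, r--
l=0 r=5: min(10,16)*5=50 best=50 *, l++
l=1 r=5: min(3,16)*4=12 best=50, l++

l=2, r=5, best area=50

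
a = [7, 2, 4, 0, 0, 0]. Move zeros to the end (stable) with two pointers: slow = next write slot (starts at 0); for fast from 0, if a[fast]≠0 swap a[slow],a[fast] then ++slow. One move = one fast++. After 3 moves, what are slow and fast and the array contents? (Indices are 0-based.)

slow=3, fast=3, a=[7, 2, 4, 0, 0, 0]

slow=0 fast=0: a[fast]=7≠0 swap→a[0]=7, slow++,fast++
slow=1 fast=1: a[fast]=2≠0 swap→a[1]=2, slow++,fast++
slow=2 fast=2: a[fast]=4≠0 swap→a[2]=4, slow++,fast++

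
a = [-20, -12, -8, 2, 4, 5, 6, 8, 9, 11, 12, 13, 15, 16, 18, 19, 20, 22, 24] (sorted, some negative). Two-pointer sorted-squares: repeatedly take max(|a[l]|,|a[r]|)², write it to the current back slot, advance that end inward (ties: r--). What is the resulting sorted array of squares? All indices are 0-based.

[4, 16, 25, 36, 64, 64, 81, 121, 144, 144, 169, 225, 256, 324, 361, 400, 400, 484, 576]

[0,18] |-20|<=|24| out[18]=576 → r--
[0,17] |-20|<=|22| out[17]=484 → r--
[0,16] |-20|<=|20| out[16]=400 → r--
[0,15] |-20|>|19| out[15]=400 → l++
[1,15] |-12|<=|19| out[14]=361 → r--
[1,14] |-12|<=|18| out[13]=324 → r--
[1,13] |-12|<=|16| out[12]=256 → r--
[1,12] |-12|<=|15| out[11]=225 → r--
[1,11] |-12|<=|13| out[10]=169 → r--
[1,10] |-12|<=|12| out[9]=144 → r--
[1,9] |-12|>|11| out[8]=144 → l++
[2,9] |-8|<=|11| out[7]=121 → r--
[2,8] |-8|<=|9| out[6]=81 → r--
[2,7] |-8|<=|8| out[5]=64 → r--
[2,6] |-8|>|6| out[4]=64 → l++
[3,6] |2|<=|6| out[3]=36 → r--
[3,5] |2|<=|5| out[2]=25 → r--
[3,4] |2|<=|4| out[1]=16 → r--
[3,3] |2|<=|2| out[0]=4 → r--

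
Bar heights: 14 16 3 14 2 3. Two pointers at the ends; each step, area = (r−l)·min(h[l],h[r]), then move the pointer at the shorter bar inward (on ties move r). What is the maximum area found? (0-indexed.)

max area = 42

l=0 r=5: min(14,3)*5=15 best=15 *, r--
l=0 r=4: min(14,2)*4=8 best=15, r--
l=0 r=3: min(14,14)*3=42 best=42 *, r--
l=0 r=2: min(14,3)*2=6 best=42, r--
l=0 r=1: min(14,16)*1=14 best=42, l++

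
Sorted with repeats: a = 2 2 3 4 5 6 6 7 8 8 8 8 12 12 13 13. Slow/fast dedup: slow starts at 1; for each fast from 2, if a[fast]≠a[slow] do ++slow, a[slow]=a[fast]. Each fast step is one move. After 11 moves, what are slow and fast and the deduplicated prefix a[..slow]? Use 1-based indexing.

slow=7, fast=13, prefix=[2, 3, 4, 5, 6, 7, 8]

slow=1 fast=2: a[fast]=2=a[slow] dup, fast++
slow=1 fast=3: a[fast]=3≠a[slow]=2 write a[2]=3, slow++,fast++
slow=2 fast=4: a[fast]=4≠a[slow]=3 write a[3]=4, slow++,fast++
slow=3 fast=5: a[fast]=5≠a[slow]=4 write a[4]=5, slow++,fast++
slow=4 fast=6: a[fast]=6≠a[slow]=5 write a[5]=6, slow++,fast++
slow=5 fast=7: a[fast]=6=a[slow] dup, fast++
slow=5 fast=8: a[fast]=7≠a[slow]=6 write a[6]=7, slow++,fast++
slow=6 fast=9: a[fast]=8≠a[slow]=7 write a[7]=8, slow++,fast++
slow=7 fast=10: a[fast]=8=a[slow] dup, fast++
slow=7 fast=11: a[fast]=8=a[slow] dup, fast++
slow=7 fast=12: a[fast]=8=a[slow] dup, fast++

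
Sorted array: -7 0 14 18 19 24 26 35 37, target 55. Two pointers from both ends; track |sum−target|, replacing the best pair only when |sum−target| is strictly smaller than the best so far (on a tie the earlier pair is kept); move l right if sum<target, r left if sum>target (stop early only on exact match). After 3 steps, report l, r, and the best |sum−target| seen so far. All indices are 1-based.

[1,9] -7+37=30 d=25 * → l++
[2,9] 0+37=37 d=18 * → l++
[3,9] 14+37=51 d=4 * → l++

l=4, r=9, best |Δ|=4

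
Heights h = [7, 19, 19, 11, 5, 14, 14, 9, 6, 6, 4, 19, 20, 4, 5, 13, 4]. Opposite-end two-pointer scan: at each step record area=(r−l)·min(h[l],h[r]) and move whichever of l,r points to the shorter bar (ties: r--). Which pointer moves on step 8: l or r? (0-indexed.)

l

l=0 r=16: min(7,4)*16=64 best=64 *, r--
l=0 r=15: min(7,13)*15=105 best=105 *, l++
l=1 r=15: min(19,13)*14=182 best=182 *, r--
l=1 r=14: min(19,5)*13=65 best=182, r--
l=1 r=13: min(19,4)*12=48 best=182, r--
l=1 r=12: min(19,20)*11=209 best=209 *, l++
l=2 r=12: min(19,20)*10=190 best=209, l++
l=3 r=12: min(11,20)*9=99 best=209, l++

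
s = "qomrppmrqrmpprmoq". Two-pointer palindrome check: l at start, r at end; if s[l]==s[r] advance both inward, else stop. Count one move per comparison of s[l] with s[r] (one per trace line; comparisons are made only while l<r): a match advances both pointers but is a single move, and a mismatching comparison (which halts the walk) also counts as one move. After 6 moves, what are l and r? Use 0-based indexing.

l=6, r=10

[0,16] 'q'=='q' → l++,r--
[1,15] 'o'=='o' → l++,r--
[2,14] 'm'=='m' → l++,r--
[3,13] 'r'=='r' → l++,r--
[4,12] 'p'=='p' → l++,r--
[5,11] 'p'=='p' → l++,r--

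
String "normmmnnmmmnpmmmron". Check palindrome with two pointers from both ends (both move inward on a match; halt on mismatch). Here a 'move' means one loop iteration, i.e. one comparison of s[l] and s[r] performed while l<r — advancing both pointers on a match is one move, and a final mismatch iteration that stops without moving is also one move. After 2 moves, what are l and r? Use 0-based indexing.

l=2, r=16

l=0 r=18: 'n'=='n', l++,r--
l=1 r=17: 'o'=='o', l++,r--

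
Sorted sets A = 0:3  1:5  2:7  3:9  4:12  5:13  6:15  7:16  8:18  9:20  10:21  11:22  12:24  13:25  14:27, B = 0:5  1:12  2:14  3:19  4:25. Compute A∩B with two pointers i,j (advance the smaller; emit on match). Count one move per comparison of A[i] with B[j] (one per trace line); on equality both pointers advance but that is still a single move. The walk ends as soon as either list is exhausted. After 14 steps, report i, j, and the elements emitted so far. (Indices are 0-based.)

i=12, j=4, emitted=[5, 12]

[i=0,j=0] 3<5 → i++
[i=1,j=0] 5==5 emit → i++,j++
[i=2,j=1] 7<12 → i++
[i=3,j=1] 9<12 → i++
[i=4,j=1] 12==12 emit → i++,j++
[i=5,j=2] 13<14 → i++
[i=6,j=2] 15>14 → j++
[i=6,j=3] 15<19 → i++
[i=7,j=3] 16<19 → i++
[i=8,j=3] 18<19 → i++
[i=9,j=3] 20>19 → j++
[i=9,j=4] 20<25 → i++
[i=10,j=4] 21<25 → i++
[i=11,j=4] 22<25 → i++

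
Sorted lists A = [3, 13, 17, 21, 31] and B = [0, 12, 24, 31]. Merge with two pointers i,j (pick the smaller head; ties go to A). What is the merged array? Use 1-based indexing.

[0, 3, 12, 13, 17, 21, 24, 31, 31]

[i=1,j=1] A[i]=3>B[j]=0 take 0 → j++
[i=1,j=2] A[i]=3<=B[j]=12 take 3 → i++
[i=2,j=2] A[i]=13>B[j]=12 take 12 → j++
[i=2,j=3] A[i]=13<=B[j]=24 take 13 → i++
[i=3,j=3] A[i]=17<=B[j]=24 take 17 → i++
[i=4,j=3] A[i]=21<=B[j]=24 take 21 → i++
[i=5,j=3] A[i]=31>B[j]=24 take 24 → j++
[i=5,j=4] A[i]=31<=B[j]=31 take 31 → i++
[i=6,j=4] A done, take B[j]=31 → j++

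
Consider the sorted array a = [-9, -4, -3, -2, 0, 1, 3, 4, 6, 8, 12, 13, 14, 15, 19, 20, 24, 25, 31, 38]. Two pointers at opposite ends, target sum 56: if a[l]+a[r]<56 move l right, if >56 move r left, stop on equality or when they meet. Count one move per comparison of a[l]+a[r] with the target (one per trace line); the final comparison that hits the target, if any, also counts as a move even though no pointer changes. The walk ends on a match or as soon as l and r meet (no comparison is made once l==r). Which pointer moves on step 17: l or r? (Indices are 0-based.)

l=0 r=19: -9+38=29 <56, l++
l=1 r=19: -4+38=34 <56, l++
l=2 r=19: -3+38=35 <56, l++
l=3 r=19: -2+38=36 <56, l++
l=4 r=19: 0+38=38 <56, l++
l=5 r=19: 1+38=39 <56, l++
l=6 r=19: 3+38=41 <56, l++
l=7 r=19: 4+38=42 <56, l++
l=8 r=19: 6+38=44 <56, l++
l=9 r=19: 8+38=46 <56, l++
l=10 r=19: 12+38=50 <56, l++
l=11 r=19: 13+38=51 <56, l++
l=12 r=19: 14+38=52 <56, l++
l=13 r=19: 15+38=53 <56, l++
l=14 r=19: 19+38=57 >56, r--
l=14 r=18: 19+31=50 <56, l++
l=15 r=18: 20+31=51 <56, l++

l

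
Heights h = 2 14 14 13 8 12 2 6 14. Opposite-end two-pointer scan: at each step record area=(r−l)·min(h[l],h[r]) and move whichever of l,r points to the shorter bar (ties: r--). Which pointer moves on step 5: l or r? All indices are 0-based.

l=0 r=8: min(2,14)*8=16 best=16 *, l++
l=1 r=8: min(14,14)*7=98 best=98 *, r--
l=1 r=7: min(14,6)*6=36 best=98, r--
l=1 r=6: min(14,2)*5=10 best=98, r--
l=1 r=5: min(14,12)*4=48 best=98, r--

r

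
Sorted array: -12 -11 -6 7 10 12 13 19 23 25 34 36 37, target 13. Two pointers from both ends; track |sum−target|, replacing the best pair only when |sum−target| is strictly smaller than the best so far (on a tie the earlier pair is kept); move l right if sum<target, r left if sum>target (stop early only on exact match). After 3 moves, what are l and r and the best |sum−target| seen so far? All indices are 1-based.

[1,13] -12+37=25 d=12 * → r--
[1,12] -12+36=24 d=11 * → r--
[1,11] -12+34=22 d=9 * → r--

l=1, r=10, best |Δ|=9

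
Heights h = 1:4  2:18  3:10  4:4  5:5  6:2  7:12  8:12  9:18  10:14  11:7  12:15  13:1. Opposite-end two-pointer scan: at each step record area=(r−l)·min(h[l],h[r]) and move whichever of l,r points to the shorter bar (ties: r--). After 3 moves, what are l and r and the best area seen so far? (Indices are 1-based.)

l=2, r=11, best area=150

[1,13] min(4,1)*12=12 best=12 * → r--
[1,12] min(4,15)*11=44 best=44 * → l++
[2,12] min(18,15)*10=150 best=150 * → r--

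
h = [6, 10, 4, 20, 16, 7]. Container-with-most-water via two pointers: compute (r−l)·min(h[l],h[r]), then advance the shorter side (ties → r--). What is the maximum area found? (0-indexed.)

[0,5] min(6,7)*5=30 best=30 * → l++
[1,5] min(10,7)*4=28 best=30 → r--
[1,4] min(10,16)*3=30 best=30 → l++
[2,4] min(4,16)*2=8 best=30 → l++
[3,4] min(20,16)*1=16 best=30 → r--

max area = 30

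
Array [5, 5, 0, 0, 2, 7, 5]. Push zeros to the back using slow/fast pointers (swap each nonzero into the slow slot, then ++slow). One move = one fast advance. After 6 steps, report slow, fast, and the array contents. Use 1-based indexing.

slow=1 fast=1: a[fast]=5≠0 swap→a[1]=5, slow++,fast++
slow=2 fast=2: a[fast]=5≠0 swap→a[2]=5, slow++,fast++
slow=3 fast=3: a[fast]=0, fast++
slow=3 fast=4: a[fast]=0, fast++
slow=3 fast=5: a[fast]=2≠0 swap→a[3]=2, slow++,fast++
slow=4 fast=6: a[fast]=7≠0 swap→a[4]=7, slow++,fast++

slow=5, fast=7, a=[5, 5, 2, 7, 0, 0, 5]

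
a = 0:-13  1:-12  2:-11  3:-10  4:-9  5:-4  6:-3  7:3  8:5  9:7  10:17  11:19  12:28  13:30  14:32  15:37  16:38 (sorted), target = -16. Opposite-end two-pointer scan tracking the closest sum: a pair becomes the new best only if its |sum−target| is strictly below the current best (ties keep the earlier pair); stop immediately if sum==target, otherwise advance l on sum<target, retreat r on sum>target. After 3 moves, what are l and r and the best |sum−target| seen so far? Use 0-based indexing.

l=0, r=13, best |Δ|=35

l=0 r=16: -13+38=25 d=41 *, r--
l=0 r=15: -13+37=24 d=40 *, r--
l=0 r=14: -13+32=19 d=35 *, r--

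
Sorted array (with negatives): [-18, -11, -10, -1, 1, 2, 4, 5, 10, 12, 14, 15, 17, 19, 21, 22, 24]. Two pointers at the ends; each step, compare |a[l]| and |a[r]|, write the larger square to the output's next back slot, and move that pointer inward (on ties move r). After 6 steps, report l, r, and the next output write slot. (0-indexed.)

l=1, r=11, next write slot=10

l=0 r=16: |-18|<=|24| out[16]=576, r--
l=0 r=15: |-18|<=|22| out[15]=484, r--
l=0 r=14: |-18|<=|21| out[14]=441, r--
l=0 r=13: |-18|<=|19| out[13]=361, r--
l=0 r=12: |-18|>|17| out[12]=324, l++
l=1 r=12: |-11|<=|17| out[11]=289, r--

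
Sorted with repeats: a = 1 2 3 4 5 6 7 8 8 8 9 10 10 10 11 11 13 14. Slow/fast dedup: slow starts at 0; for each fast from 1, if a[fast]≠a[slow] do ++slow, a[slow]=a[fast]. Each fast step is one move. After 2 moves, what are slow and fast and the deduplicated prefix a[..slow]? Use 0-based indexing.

slow=0 fast=1: a[fast]=2≠a[slow]=1 write a[1]=2, slow++,fast++
slow=1 fast=2: a[fast]=3≠a[slow]=2 write a[2]=3, slow++,fast++

slow=2, fast=3, prefix=[1, 2, 3]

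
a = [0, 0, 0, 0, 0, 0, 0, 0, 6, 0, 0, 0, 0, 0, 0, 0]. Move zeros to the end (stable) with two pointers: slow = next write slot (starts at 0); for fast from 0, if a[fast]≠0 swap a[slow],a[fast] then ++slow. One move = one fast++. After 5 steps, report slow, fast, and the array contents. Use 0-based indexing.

slow=0 fast=0: a[fast]=0, fast++
slow=0 fast=1: a[fast]=0, fast++
slow=0 fast=2: a[fast]=0, fast++
slow=0 fast=3: a[fast]=0, fast++
slow=0 fast=4: a[fast]=0, fast++

slow=0, fast=5, a=[0, 0, 0, 0, 0, 0, 0, 0, 6, 0, 0, 0, 0, 0, 0, 0]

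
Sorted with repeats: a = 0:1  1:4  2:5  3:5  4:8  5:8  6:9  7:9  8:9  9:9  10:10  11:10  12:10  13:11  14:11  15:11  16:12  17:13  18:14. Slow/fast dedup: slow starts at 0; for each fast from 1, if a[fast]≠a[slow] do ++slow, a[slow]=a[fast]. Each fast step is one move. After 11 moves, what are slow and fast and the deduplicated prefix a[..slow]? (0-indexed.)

(s=0,f=1) a[fast]=4≠a[slow]=1 write a[1]=4 → slow++,fast++
(s=1,f=2) a[fast]=5≠a[slow]=4 write a[2]=5 → slow++,fast++
(s=2,f=3) a[fast]=5=a[slow] dup → fast++
(s=2,f=4) a[fast]=8≠a[slow]=5 write a[3]=8 → slow++,fast++
(s=3,f=5) a[fast]=8=a[slow] dup → fast++
(s=3,f=6) a[fast]=9≠a[slow]=8 write a[4]=9 → slow++,fast++
(s=4,f=7) a[fast]=9=a[slow] dup → fast++
(s=4,f=8) a[fast]=9=a[slow] dup → fast++
(s=4,f=9) a[fast]=9=a[slow] dup → fast++
(s=4,f=10) a[fast]=10≠a[slow]=9 write a[5]=10 → slow++,fast++
(s=5,f=11) a[fast]=10=a[slow] dup → fast++

slow=5, fast=12, prefix=[1, 4, 5, 8, 9, 10]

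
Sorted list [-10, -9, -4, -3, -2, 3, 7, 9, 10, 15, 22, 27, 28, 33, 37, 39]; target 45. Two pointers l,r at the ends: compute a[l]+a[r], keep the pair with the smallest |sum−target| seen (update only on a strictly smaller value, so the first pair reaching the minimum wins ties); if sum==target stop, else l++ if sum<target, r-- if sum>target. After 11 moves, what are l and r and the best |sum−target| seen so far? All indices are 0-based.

l=9, r=13, best |Δ|=1

[0,15] -10+39=29 d=16 * → l++
[1,15] -9+39=30 d=15 * → l++
[2,15] -4+39=35 d=10 * → l++
[3,15] -3+39=36 d=9 * → l++
[4,15] -2+39=37 d=8 * → l++
[5,15] 3+39=42 d=3 * → l++
[6,15] 7+39=46 d=1 * → r--
[6,14] 7+37=44 d=1 → l++
[7,14] 9+37=46 d=1 → r--
[7,13] 9+33=42 d=3 → l++
[8,13] 10+33=43 d=2 → l++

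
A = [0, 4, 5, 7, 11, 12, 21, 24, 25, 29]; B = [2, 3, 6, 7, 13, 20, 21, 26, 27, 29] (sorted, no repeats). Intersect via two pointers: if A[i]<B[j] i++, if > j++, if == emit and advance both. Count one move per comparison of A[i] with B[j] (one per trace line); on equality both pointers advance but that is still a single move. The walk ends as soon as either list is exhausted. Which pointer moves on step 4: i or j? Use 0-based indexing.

[i=0,j=0] 0<2 → i++
[i=1,j=0] 4>2 → j++
[i=1,j=1] 4>3 → j++
[i=1,j=2] 4<6 → i++

i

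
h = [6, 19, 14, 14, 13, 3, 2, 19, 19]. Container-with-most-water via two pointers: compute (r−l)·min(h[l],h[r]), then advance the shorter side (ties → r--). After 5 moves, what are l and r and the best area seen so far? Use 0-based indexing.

l=1, r=4, best area=133

l=0 r=8: min(6,19)*8=48 best=48 *, l++
l=1 r=8: min(19,19)*7=133 best=133 *, r--
l=1 r=7: min(19,19)*6=114 best=133, r--
l=1 r=6: min(19,2)*5=10 best=133, r--
l=1 r=5: min(19,3)*4=12 best=133, r--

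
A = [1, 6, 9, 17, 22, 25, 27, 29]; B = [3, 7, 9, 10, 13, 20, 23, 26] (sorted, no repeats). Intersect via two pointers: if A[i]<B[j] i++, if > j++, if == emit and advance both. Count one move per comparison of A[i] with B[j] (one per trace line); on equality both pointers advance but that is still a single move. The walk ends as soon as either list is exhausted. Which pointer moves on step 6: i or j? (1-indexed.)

i=1 j=1: 1<3, i++
i=2 j=1: 6>3, j++
i=2 j=2: 6<7, i++
i=3 j=2: 9>7, j++
i=3 j=3: 9==9 emit, i++,j++
i=4 j=4: 17>10, j++

j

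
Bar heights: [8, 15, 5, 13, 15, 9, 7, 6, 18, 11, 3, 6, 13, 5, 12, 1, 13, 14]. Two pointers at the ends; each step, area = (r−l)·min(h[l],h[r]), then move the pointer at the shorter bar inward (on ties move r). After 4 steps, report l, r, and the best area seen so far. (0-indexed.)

[0,17] min(8,14)*17=136 best=136 * → l++
[1,17] min(15,14)*16=224 best=224 * → r--
[1,16] min(15,13)*15=195 best=224 → r--
[1,15] min(15,1)*14=14 best=224 → r--

l=1, r=14, best area=224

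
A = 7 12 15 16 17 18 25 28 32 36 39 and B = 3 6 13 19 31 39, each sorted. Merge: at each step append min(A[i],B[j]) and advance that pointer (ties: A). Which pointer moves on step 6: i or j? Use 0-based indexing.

i

[i=0,j=0] A[i]=7>B[j]=3 take 3 → j++
[i=0,j=1] A[i]=7>B[j]=6 take 6 → j++
[i=0,j=2] A[i]=7<=B[j]=13 take 7 → i++
[i=1,j=2] A[i]=12<=B[j]=13 take 12 → i++
[i=2,j=2] A[i]=15>B[j]=13 take 13 → j++
[i=2,j=3] A[i]=15<=B[j]=19 take 15 → i++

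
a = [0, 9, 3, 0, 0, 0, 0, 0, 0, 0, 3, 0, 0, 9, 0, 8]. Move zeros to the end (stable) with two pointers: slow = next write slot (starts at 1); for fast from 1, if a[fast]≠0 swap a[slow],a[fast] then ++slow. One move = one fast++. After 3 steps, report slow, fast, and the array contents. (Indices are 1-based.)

slow=3, fast=4, a=[9, 3, 0, 0, 0, 0, 0, 0, 0, 0, 3, 0, 0, 9, 0, 8]

(s=1,f=1) a[fast]=0 → fast++
(s=1,f=2) a[fast]=9≠0 swap→a[1]=9 → slow++,fast++
(s=2,f=3) a[fast]=3≠0 swap→a[2]=3 → slow++,fast++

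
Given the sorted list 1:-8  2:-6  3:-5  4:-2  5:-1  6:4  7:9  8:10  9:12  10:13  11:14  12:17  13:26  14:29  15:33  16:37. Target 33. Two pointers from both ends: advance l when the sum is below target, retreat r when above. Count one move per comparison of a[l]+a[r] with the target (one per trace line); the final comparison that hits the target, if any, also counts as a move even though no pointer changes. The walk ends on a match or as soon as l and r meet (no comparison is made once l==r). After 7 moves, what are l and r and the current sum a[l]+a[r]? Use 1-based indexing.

l=6, r=14, sum=33

[1,16] -8+37=29 <33 → l++
[2,16] -6+37=31 <33 → l++
[3,16] -5+37=32 <33 → l++
[4,16] -2+37=35 >33 → r--
[4,15] -2+33=31 <33 → l++
[5,15] -1+33=32 <33 → l++
[6,15] 4+33=37 >33 → r--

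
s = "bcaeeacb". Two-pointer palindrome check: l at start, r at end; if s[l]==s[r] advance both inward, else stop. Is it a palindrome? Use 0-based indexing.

palindrome

l=0 r=7: 'b'=='b', l++,r--
l=1 r=6: 'c'=='c', l++,r--
l=2 r=5: 'a'=='a', l++,r--
l=3 r=4: 'e'=='e', l++,r--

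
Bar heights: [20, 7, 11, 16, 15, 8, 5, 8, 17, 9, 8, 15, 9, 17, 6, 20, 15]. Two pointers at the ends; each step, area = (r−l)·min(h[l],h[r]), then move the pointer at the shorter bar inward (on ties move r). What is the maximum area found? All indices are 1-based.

max area = 300

l=1 r=17: min(20,15)*16=240 best=240 *, r--
l=1 r=16: min(20,20)*15=300 best=300 *, r--
l=1 r=15: min(20,6)*14=84 best=300, r--
l=1 r=14: min(20,17)*13=221 best=300, r--
l=1 r=13: min(20,9)*12=108 best=300, r--
l=1 r=12: min(20,15)*11=165 best=300, r--
l=1 r=11: min(20,8)*10=80 best=300, r--
l=1 r=10: min(20,9)*9=81 best=300, r--
l=1 r=9: min(20,17)*8=136 best=300, r--
l=1 r=8: min(20,8)*7=56 best=300, r--
l=1 r=7: min(20,5)*6=30 best=300, r--
l=1 r=6: min(20,8)*5=40 best=300, r--
l=1 r=5: min(20,15)*4=60 best=300, r--
l=1 r=4: min(20,16)*3=48 best=300, r--
l=1 r=3: min(20,11)*2=22 best=300, r--
l=1 r=2: min(20,7)*1=7 best=300, r--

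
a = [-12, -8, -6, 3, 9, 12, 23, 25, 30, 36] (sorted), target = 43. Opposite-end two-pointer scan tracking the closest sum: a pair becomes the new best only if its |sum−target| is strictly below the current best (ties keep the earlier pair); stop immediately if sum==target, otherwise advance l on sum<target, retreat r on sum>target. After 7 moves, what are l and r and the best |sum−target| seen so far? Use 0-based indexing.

l=0 r=9: -12+36=24 d=19 *, l++
l=1 r=9: -8+36=28 d=15 *, l++
l=2 r=9: -6+36=30 d=13 *, l++
l=3 r=9: 3+36=39 d=4 *, l++
l=4 r=9: 9+36=45 d=2 *, r--
l=4 r=8: 9+30=39 d=4, l++
l=5 r=8: 12+30=42 d=1 *, l++

l=6, r=8, best |Δ|=1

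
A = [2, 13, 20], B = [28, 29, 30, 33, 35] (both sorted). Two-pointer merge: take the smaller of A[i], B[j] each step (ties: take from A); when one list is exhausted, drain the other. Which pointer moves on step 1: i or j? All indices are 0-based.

i

i=0 j=0: A[i]=2<=B[j]=28 take 2, i++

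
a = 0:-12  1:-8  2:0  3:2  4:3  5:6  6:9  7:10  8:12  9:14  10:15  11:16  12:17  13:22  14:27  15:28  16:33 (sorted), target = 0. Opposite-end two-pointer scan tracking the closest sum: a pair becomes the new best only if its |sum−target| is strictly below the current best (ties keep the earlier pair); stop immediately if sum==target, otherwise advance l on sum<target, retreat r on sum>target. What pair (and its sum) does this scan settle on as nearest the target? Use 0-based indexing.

pair (-12, 12) with sum 0 (|Δ|=0)

[0,16] -12+33=21 d=21 * → r--
[0,15] -12+28=16 d=16 * → r--
[0,14] -12+27=15 d=15 * → r--
[0,13] -12+22=10 d=10 * → r--
[0,12] -12+17=5 d=5 * → r--
[0,11] -12+16=4 d=4 * → r--
[0,10] -12+15=3 d=3 * → r--
[0,9] -12+14=2 d=2 * → r--
[0,8] -12+12=0 d=0 * → stop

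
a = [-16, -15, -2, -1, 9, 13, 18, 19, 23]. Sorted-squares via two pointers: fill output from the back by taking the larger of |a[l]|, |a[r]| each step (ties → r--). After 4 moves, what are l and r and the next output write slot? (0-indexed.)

[0,8] |-16|<=|23| out[8]=529 → r--
[0,7] |-16|<=|19| out[7]=361 → r--
[0,6] |-16|<=|18| out[6]=324 → r--
[0,5] |-16|>|13| out[5]=256 → l++

l=1, r=5, next write slot=4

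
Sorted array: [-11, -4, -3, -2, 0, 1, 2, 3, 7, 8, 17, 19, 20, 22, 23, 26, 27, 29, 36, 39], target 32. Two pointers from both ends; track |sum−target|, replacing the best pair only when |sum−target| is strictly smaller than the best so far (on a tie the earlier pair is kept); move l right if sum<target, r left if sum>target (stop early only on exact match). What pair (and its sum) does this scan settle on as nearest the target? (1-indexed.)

pair (-4, 36) with sum 32 (|Δ|=0)

l=1 r=20: -11+39=28 d=4 *, l++
l=2 r=20: -4+39=35 d=3 *, r--
l=2 r=19: -4+36=32 d=0 *, stop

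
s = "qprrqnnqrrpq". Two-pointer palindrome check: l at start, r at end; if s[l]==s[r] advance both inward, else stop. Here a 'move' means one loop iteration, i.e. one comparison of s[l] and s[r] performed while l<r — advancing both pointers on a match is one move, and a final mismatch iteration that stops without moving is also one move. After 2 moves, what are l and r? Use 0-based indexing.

[0,11] 'q'=='q' → l++,r--
[1,10] 'p'=='p' → l++,r--

l=2, r=9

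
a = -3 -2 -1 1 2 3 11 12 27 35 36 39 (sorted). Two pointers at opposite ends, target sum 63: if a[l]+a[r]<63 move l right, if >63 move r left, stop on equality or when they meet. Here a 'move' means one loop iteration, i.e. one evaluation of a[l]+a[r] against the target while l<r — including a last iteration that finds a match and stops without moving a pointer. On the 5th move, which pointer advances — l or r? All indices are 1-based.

l

[1,12] -3+39=36 <63 → l++
[2,12] -2+39=37 <63 → l++
[3,12] -1+39=38 <63 → l++
[4,12] 1+39=40 <63 → l++
[5,12] 2+39=41 <63 → l++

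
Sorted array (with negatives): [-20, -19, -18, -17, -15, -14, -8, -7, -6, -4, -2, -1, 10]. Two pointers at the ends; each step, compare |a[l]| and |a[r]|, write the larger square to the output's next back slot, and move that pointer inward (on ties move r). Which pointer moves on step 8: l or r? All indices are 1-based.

[1,13] |-20|>|10| out[13]=400 → l++
[2,13] |-19|>|10| out[12]=361 → l++
[3,13] |-18|>|10| out[11]=324 → l++
[4,13] |-17|>|10| out[10]=289 → l++
[5,13] |-15|>|10| out[9]=225 → l++
[6,13] |-14|>|10| out[8]=196 → l++
[7,13] |-8|<=|10| out[7]=100 → r--
[7,12] |-8|>|-1| out[6]=64 → l++

l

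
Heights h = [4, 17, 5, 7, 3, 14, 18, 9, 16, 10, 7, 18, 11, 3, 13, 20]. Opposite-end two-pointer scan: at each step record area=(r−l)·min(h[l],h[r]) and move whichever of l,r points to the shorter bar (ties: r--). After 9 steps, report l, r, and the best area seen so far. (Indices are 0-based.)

[0,15] min(4,20)*15=60 best=60 * → l++
[1,15] min(17,20)*14=238 best=238 * → l++
[2,15] min(5,20)*13=65 best=238 → l++
[3,15] min(7,20)*12=84 best=238 → l++
[4,15] min(3,20)*11=33 best=238 → l++
[5,15] min(14,20)*10=140 best=238 → l++
[6,15] min(18,20)*9=162 best=238 → l++
[7,15] min(9,20)*8=72 best=238 → l++
[8,15] min(16,20)*7=112 best=238 → l++

l=9, r=15, best area=238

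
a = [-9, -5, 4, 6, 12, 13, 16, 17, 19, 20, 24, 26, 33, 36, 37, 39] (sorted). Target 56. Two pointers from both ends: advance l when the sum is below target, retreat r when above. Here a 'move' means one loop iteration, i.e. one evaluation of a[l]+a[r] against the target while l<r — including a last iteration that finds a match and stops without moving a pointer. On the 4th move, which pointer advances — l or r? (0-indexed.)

l

[0,15] -9+39=30 <56 → l++
[1,15] -5+39=34 <56 → l++
[2,15] 4+39=43 <56 → l++
[3,15] 6+39=45 <56 → l++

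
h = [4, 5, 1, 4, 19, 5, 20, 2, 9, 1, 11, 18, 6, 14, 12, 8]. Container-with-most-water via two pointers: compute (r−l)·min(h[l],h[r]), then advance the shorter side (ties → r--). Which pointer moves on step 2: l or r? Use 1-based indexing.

[1,16] min(4,8)*15=60 best=60 * → l++
[2,16] min(5,8)*14=70 best=70 * → l++

l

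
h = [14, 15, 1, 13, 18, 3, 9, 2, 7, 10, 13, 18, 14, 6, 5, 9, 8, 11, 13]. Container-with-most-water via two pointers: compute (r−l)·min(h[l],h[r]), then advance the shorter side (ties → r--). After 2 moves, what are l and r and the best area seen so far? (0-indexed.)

l=0, r=16, best area=234

[0,18] min(14,13)*18=234 best=234 * → r--
[0,17] min(14,11)*17=187 best=234 → r--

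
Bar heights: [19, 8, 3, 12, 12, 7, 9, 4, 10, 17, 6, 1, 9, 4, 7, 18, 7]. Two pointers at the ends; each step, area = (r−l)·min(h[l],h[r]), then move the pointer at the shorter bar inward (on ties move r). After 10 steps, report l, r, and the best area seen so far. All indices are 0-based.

l=0 r=16: min(19,7)*16=112 best=112 *, r--
l=0 r=15: min(19,18)*15=270 best=270 *, r--
l=0 r=14: min(19,7)*14=98 best=270, r--
l=0 r=13: min(19,4)*13=52 best=270, r--
l=0 r=12: min(19,9)*12=108 best=270, r--
l=0 r=11: min(19,1)*11=11 best=270, r--
l=0 r=10: min(19,6)*10=60 best=270, r--
l=0 r=9: min(19,17)*9=153 best=270, r--
l=0 r=8: min(19,10)*8=80 best=270, r--
l=0 r=7: min(19,4)*7=28 best=270, r--

l=0, r=6, best area=270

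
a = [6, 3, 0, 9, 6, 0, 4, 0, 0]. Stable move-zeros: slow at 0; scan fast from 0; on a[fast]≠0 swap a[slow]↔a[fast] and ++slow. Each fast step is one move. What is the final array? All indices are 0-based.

(s=0,f=0) a[fast]=6≠0 swap→a[0]=6 → slow++,fast++
(s=1,f=1) a[fast]=3≠0 swap→a[1]=3 → slow++,fast++
(s=2,f=2) a[fast]=0 → fast++
(s=2,f=3) a[fast]=9≠0 swap→a[2]=9 → slow++,fast++
(s=3,f=4) a[fast]=6≠0 swap→a[3]=6 → slow++,fast++
(s=4,f=5) a[fast]=0 → fast++
(s=4,f=6) a[fast]=4≠0 swap→a[4]=4 → slow++,fast++
(s=5,f=7) a[fast]=0 → fast++
(s=5,f=8) a[fast]=0 → fast++

[6, 3, 9, 6, 4, 0, 0, 0, 0]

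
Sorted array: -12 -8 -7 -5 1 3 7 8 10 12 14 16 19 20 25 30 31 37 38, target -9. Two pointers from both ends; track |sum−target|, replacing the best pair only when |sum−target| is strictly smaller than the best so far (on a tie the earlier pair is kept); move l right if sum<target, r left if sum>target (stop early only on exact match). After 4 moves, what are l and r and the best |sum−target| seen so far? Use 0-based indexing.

l=0, r=14, best |Δ|=27

[0,18] -12+38=26 d=35 * → r--
[0,17] -12+37=25 d=34 * → r--
[0,16] -12+31=19 d=28 * → r--
[0,15] -12+30=18 d=27 * → r--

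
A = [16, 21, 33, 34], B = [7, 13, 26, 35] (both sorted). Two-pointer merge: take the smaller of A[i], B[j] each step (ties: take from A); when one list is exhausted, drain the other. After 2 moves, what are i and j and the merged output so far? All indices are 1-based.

[i=1,j=1] A[i]=16>B[j]=7 take 7 → j++
[i=1,j=2] A[i]=16>B[j]=13 take 13 → j++

i=1, j=3, merged so far=[7, 13]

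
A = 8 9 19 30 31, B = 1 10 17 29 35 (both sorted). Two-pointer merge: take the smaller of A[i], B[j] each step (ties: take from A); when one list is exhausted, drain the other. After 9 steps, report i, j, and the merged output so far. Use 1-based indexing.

i=1 j=1: A[i]=8>B[j]=1 take 1, j++
i=1 j=2: A[i]=8<=B[j]=10 take 8, i++
i=2 j=2: A[i]=9<=B[j]=10 take 9, i++
i=3 j=2: A[i]=19>B[j]=10 take 10, j++
i=3 j=3: A[i]=19>B[j]=17 take 17, j++
i=3 j=4: A[i]=19<=B[j]=29 take 19, i++
i=4 j=4: A[i]=30>B[j]=29 take 29, j++
i=4 j=5: A[i]=30<=B[j]=35 take 30, i++
i=5 j=5: A[i]=31<=B[j]=35 take 31, i++

i=6, j=5, merged so far=[1, 8, 9, 10, 17, 19, 29, 30, 31]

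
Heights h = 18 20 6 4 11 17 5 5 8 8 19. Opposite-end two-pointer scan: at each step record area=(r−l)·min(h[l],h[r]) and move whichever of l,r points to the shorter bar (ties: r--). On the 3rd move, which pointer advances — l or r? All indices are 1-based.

r

l=1 r=11: min(18,19)*10=180 best=180 *, l++
l=2 r=11: min(20,19)*9=171 best=180, r--
l=2 r=10: min(20,8)*8=64 best=180, r--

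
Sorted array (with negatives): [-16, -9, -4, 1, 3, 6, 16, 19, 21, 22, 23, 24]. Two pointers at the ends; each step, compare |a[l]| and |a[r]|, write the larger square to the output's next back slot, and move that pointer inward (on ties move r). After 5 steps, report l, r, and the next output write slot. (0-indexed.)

l=0 r=11: |-16|<=|24| out[11]=576, r--
l=0 r=10: |-16|<=|23| out[10]=529, r--
l=0 r=9: |-16|<=|22| out[9]=484, r--
l=0 r=8: |-16|<=|21| out[8]=441, r--
l=0 r=7: |-16|<=|19| out[7]=361, r--

l=0, r=6, next write slot=6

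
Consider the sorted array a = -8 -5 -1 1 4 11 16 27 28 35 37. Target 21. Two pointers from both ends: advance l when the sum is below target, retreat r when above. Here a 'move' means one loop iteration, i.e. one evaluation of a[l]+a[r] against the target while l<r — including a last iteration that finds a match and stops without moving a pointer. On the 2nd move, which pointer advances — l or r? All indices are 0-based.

[0,10] -8+37=29 >21 → r--
[0,9] -8+35=27 >21 → r--

r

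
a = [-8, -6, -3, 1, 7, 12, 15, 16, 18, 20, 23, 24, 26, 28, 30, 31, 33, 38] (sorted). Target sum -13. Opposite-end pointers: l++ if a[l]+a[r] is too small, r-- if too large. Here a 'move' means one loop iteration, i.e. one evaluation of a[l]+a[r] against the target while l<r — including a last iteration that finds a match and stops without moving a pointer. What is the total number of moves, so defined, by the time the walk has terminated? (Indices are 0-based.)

[0,17] -8+38=30 >-13 → r--
[0,16] -8+33=25 >-13 → r--
[0,15] -8+31=23 >-13 → r--
[0,14] -8+30=22 >-13 → r--
[0,13] -8+28=20 >-13 → r--
[0,12] -8+26=18 >-13 → r--
[0,11] -8+24=16 >-13 → r--
[0,10] -8+23=15 >-13 → r--
[0,9] -8+20=12 >-13 → r--
[0,8] -8+18=10 >-13 → r--
[0,7] -8+16=8 >-13 → r--
[0,6] -8+15=7 >-13 → r--
[0,5] -8+12=4 >-13 → r--
[0,4] -8+7=-1 >-13 → r--
[0,3] -8+1=-7 >-13 → r--
[0,2] -8+-3=-11 >-13 → r--
[0,1] -8+-6=-14 <-13 → l++

17 moves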